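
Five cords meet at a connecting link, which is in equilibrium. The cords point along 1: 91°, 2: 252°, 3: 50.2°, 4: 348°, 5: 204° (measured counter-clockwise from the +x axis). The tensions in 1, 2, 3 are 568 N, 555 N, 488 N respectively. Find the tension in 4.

T_4 ≈ 554 N

Resolve: ΣF_x = 568 cos 91° + 555 cos 252° + 488 cos 50.2° + T_4 cos 348° + T_5 cos 204° = 0.
        ΣF_y = 568 sin 91° + 555 sin 252° + 488 sin 50.2° + T_4 sin 348° + T_5 sin 204° = 0.
The known terms sum to (131, 415) N, so 0.9781 T_4 − 0.9135 T_5 = -131 and -0.2079 T_4 − 0.4067 T_5 = -415.
Solving simultaneously: T_4 = 554.4 N, T_5 = 736.9 N.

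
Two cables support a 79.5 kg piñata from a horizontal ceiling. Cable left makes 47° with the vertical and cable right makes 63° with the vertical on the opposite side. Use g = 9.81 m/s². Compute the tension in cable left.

T_left ≈ 739 N

Angles from the horizontal: cable left is 90° − 47° = 43°, cable right is 90° − 63° = 27°.
Weight W = 79.5 × 9.81 = 779.9 N acts straight down.
Horizontal: T_left cos 43° = T_right cos 27°  →  T_right = 0.8208 T_left.
Vertical: T_left sin 43° + T_right sin 27° = 779.9.
Substituting the horizontal relation into the vertical equation gives 1.055 T_left = 779.9, so T_left = 739.5 N.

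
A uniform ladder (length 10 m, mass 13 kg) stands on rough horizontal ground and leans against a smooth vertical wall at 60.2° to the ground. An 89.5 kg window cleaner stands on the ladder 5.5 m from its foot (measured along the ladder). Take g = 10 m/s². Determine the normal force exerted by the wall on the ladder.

Torques about the foot: N_wall · 10 sin 60.2° = 13×10×5 cos 60.2° + 89.5×10×5.5 cos 60.2° → N_wall = 319.14 N.

N_wall ≈ 319 N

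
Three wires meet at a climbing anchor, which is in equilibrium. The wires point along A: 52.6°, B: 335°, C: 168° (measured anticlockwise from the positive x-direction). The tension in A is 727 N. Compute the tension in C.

Resolve: ΣF_x = 727 cos 52.6° + T_B cos 335° + T_C cos 168° = 0.
        ΣF_y = 727 sin 52.6° + T_B sin 335° + T_C sin 168° = 0.
The known terms sum to (441.6, 577.5) N, so 0.9063 T_B − 0.9781 T_C = -441.6 and -0.4226 T_B + 0.2079 T_C = -577.5.
Solving simultaneously: T_B = 2919 N, T_C = 3156 N.

T_C ≈ 3160 N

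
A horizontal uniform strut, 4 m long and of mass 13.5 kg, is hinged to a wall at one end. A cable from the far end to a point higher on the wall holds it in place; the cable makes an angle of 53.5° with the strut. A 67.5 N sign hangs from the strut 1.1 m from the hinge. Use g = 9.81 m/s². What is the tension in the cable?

T ≈ 105 N

Take torques about the hinge: T sin 53.5° · 4 = 13.5×9.81×2 + 67.5×1.1 = 339.12 N·m.
So T = 339.12 / (0.8039 × 4) = 105.47 N.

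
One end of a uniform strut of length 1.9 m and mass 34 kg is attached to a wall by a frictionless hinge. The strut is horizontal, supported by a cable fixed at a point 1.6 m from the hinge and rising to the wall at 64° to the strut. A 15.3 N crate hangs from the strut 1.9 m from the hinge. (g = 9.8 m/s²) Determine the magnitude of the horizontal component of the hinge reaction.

H_x ≈ 105 N

Take torques about the hinge: T sin 64° · 1.6 = 34×9.8×0.95 + 15.3×1.9 = 345.61 N·m.
So T = 345.61 / (0.8988 × 1.6) = 240.33 N.
ΣF_x = 0: H_x = T cos 64° = 105.35 N.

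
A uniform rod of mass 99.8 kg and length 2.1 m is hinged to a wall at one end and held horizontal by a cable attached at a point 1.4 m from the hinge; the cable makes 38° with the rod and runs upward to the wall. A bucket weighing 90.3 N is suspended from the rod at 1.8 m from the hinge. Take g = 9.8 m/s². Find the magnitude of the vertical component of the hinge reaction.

|H_y| ≈ 219 N

Take torques about the hinge: T sin 38° · 1.4 = 99.8×9.8×1.05 + 90.3×1.8 = 1189.5 N·m.
So T = 1189.5 / (0.6157 × 1.4) = 1380 N.
ΣF_y = 0: H_y = (99.8×9.8 + 90.3) − T sin 38° = 1068.3 − 849.63 = 218.71 N.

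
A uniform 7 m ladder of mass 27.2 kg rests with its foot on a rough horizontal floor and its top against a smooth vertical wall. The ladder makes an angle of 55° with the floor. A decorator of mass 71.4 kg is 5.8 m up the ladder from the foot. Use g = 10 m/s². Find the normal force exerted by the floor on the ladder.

N_floor ≈ 986 N

ΣF_y = 0: N_floor = 27.2×10 + 71.4×10 = 986 N.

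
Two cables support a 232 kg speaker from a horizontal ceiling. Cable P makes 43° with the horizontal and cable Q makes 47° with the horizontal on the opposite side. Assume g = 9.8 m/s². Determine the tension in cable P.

Weight W = 232 × 9.8 = 2274 N acts straight down.
Horizontal: T_P cos 43° = T_Q cos 47°  →  T_Q = 1.072 T_P.
Vertical: T_P sin 43° + T_Q sin 47° = 2274.
Substituting the horizontal relation into the vertical equation gives 1.466 T_P = 2274, so T_P = 1551 N.

T_P ≈ 1550 N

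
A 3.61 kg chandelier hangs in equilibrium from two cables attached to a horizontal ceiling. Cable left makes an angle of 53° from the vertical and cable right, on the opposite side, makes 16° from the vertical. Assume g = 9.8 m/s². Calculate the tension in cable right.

T_right ≈ 30.3 N

Angles from the horizontal: cable left is 90° − 53° = 37°, cable right is 90° − 16° = 74°.
Weight W = 3.61 × 9.8 = 35.38 N acts straight down.
Horizontal: T_left cos 37° = T_right cos 74°  →  T_left = 0.3451 T_right.
Vertical: T_left sin 37° + T_right sin 74° = 35.38.
Substituting the horizontal relation into the vertical equation gives 1.169 T_right = 35.38, so T_right = 30.26 N.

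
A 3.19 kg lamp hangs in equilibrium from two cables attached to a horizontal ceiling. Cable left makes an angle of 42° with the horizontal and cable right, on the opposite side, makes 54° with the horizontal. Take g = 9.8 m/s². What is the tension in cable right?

T_right ≈ 23.4 N

Weight W = 3.19 × 9.8 = 31.26 N acts straight down.
Horizontal: T_left cos 42° = T_right cos 54°  →  T_left = 0.7909 T_right.
Vertical: T_left sin 42° + T_right sin 54° = 31.26.
Substituting the horizontal relation into the vertical equation gives 1.338 T_right = 31.26, so T_right = 23.36 N.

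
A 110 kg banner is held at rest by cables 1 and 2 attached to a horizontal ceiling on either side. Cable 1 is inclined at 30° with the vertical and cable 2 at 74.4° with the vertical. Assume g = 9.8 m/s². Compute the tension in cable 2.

Angles from the horizontal: cable 1 is 90° − 30° = 60°, cable 2 is 90° − 74.4° = 15.6°.
Weight W = 110 × 9.8 = 1078 N acts straight down.
Horizontal: T_1 cos 60° = T_2 cos 15.6°  →  T_1 = 1.926 T_2.
Vertical: T_1 sin 60° + T_2 sin 15.6° = 1078.
Substituting the horizontal relation into the vertical equation gives 1.937 T_2 = 1078, so T_2 = 556.5 N.

T_2 ≈ 556 N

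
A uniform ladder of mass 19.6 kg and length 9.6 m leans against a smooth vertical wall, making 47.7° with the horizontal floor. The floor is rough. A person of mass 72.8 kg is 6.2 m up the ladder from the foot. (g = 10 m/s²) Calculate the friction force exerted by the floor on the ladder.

f ≈ 517 N

Torques about the foot: N_wall · 9.6 sin 47.7° = 19.6×10×4.8 cos 47.7° + 72.8×10×6.2 cos 47.7° → N_wall = 516.99 N.
ΣF_x = 0: f_floor = N_wall = 516.99 N.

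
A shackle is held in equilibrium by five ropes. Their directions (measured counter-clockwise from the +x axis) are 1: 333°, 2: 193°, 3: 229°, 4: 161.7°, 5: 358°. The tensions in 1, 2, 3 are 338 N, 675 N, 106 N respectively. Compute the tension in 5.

Resolve: ΣF_x = 338 cos 333° + 675 cos 193° + 106 cos 229° + T_4 cos 161.7° + T_5 cos 358° = 0.
        ΣF_y = 338 sin 333° + 675 sin 193° + 106 sin 229° + T_4 sin 161.7° + T_5 sin 358° = 0.
The known terms sum to (-426.1, -385.3) N, so -0.9494 T_4 + 0.9994 T_5 = 426.1 and 0.3140 T_4 − 0.0349 T_5 = 385.3.
Solving simultaneously: T_4 = 1425 N, T_5 = 1780 N.

T_5 ≈ 1780 N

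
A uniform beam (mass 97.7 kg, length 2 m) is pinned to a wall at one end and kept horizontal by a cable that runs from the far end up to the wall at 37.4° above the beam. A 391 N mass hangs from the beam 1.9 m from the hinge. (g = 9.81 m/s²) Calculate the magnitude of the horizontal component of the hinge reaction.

Take torques about the hinge: T sin 37.4° · 2 = 97.7×9.81×1 + 391×1.9 = 1701.3 N·m.
So T = 1701.3 / (0.6074 × 2) = 1400.6 N.
ΣF_x = 0: H_x = T cos 37.4° = 1112.6 N.

H_x ≈ 1110 N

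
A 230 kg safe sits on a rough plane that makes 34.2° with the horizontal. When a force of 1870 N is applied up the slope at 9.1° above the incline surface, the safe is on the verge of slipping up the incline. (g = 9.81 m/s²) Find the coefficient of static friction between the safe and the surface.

μ ≈ 0.368

On the verge of sliding up the incline, friction is at its maximum μN and acts down the slope.
Perpendicular to incline: N = W cos 34.2° − P sin 9.1° = 1866 − 295.8 = 1570 N.
Along incline: P cos 9.1° − μN = W sin 34.2° → μ = −(W sin 34.2° − P cos 9.1°) / N = 0.3682.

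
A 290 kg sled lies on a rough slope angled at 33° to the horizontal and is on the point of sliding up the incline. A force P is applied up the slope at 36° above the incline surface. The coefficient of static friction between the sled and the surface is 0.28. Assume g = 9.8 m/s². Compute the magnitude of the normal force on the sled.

On the verge of sliding up the incline, friction equals μN and acts down the slope.
Perpendicular: N + P sin 36° = W cos 33° = 2384 N.
Along incline: P cos 36° = W sin 33° + μN  with W sin 33° = 1548 N.
Solving the pair for P and N: P = 2275 N, N = 1046 N (and f = μN = 292.9 N).

N ≈ 1050 N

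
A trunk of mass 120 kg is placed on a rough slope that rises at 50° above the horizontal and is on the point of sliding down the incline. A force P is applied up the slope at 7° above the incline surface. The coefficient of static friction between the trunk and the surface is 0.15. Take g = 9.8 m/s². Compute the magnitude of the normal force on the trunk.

N ≈ 657 N

On the verge of sliding down the incline, friction equals μN and acts up the slope.
Perpendicular: N + P sin 7° = W cos 50° = 755.9 N.
Along incline: P cos 7° + μN = W sin 50° with W sin 50° = 900.9 N.
Solving the pair for P and N: P = 808.3 N, N = 657.4 N (and f = μN = 98.61 N).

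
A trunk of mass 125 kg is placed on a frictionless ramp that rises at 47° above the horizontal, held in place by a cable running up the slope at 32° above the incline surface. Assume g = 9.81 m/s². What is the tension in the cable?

Take axes along and perpendicular to the incline. Weight components: W sin 47° = 896.8 N down-slope, W cos 47° = 836.3 N into the surface.
Along incline: T cos 32° = W sin 47° → T = 1058 N.
Perpendicular: N = W cos 47° − T sin 32° = 275.9 N.

T ≈ 1060 N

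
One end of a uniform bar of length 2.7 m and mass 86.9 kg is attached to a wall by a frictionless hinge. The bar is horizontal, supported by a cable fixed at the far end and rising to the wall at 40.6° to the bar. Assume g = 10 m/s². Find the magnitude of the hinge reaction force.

Take torques about the hinge: T sin 40.6° · 2.7 = 86.9×10×1.35 = 1173.2 N·m.
So T = 1173.2 / (0.6508 × 2.7) = 667.67 N.
ΣF_x = 0: H_x = T cos 40.6° = 506.94 N.
ΣF_y = 0: H_y = (86.9×10) − T sin 40.6° = 869 − 434.5 = 434.5 N.
|H| = √(H_x² + H_y²) = √((506.94)² + (434.5)²) = 667.67 N.

|H| ≈ 668 N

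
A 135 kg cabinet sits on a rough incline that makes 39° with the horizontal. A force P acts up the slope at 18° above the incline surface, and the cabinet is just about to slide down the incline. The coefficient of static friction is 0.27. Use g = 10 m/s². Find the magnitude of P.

On the verge of sliding down the incline, friction equals μN and acts up the slope.
Perpendicular: N + P sin 18° = W cos 39° = 1049 N.
Along incline: P cos 18° + μN = W sin 39° with W sin 39° = 849.6 N.
Solving the pair for P and N: P = 652.7 N, N = 847.4 N (and f = μN = 228.8 N).

P ≈ 653 N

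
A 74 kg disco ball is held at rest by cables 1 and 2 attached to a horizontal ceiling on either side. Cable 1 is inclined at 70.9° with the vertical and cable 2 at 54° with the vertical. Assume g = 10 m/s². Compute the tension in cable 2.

Angles from the horizontal: cable 1 is 90° − 70.9° = 19.1°, cable 2 is 90° − 54° = 36°.
Weight W = 74 × 10 = 740 N acts straight down.
Horizontal: T_1 cos 19.1° = T_2 cos 36°  →  T_1 = 0.8561 T_2.
Vertical: T_1 sin 19.1° + T_2 sin 36° = 740.
Substituting the horizontal relation into the vertical equation gives 0.8679 T_2 = 740, so T_2 = 852.6 N.

T_2 ≈ 853 N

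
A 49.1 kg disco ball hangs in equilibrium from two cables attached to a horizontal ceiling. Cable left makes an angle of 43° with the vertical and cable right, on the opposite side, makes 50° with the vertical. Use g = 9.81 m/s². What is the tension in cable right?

Angles from the horizontal: cable left is 90° − 43° = 47°, cable right is 90° − 50° = 40°.
Weight W = 49.1 × 9.81 = 481.7 N acts straight down.
Horizontal: T_left cos 47° = T_right cos 40°  →  T_left = 1.123 T_right.
Vertical: T_left sin 47° + T_right sin 40° = 481.7.
Substituting the horizontal relation into the vertical equation gives 1.464 T_right = 481.7, so T_right = 328.9 N.

T_right ≈ 329 N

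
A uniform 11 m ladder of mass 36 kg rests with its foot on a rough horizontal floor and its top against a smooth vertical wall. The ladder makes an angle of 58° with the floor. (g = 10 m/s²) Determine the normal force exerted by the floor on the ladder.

N_floor ≈ 360 N

ΣF_y = 0: N_floor = 36×10 = 360 N.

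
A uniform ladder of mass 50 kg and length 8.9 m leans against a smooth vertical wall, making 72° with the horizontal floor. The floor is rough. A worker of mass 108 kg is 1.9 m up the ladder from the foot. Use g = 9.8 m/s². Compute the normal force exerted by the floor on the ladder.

ΣF_y = 0: N_floor = 50×9.8 + 108×9.8 = 1548.4 N.

N_floor ≈ 1550 N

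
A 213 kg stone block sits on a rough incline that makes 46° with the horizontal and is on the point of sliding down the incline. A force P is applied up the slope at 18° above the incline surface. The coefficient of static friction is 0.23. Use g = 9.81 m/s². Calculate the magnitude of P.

P ≈ 1330 N

On the verge of sliding down the incline, friction equals μN and acts up the slope.
Perpendicular: N + P sin 18° = W cos 46° = 1452 N.
Along incline: P cos 18° + μN = W sin 46° with W sin 46° = 1503 N.
Solving the pair for P and N: P = 1329 N, N = 1041 N (and f = μN = 239.4 N).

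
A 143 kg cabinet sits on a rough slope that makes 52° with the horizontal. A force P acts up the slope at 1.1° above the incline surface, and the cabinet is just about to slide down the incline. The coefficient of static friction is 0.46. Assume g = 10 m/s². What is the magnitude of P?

P ≈ 728 N

On the verge of sliding down the incline, friction equals μN and acts up the slope.
Perpendicular: N + P sin 1.1° = W cos 52° = 880.4 N.
Along incline: P cos 1.1° + μN = W sin 52° with W sin 52° = 1127 N.
Solving the pair for P and N: P = 728.4 N, N = 866.4 N (and f = μN = 398.5 N).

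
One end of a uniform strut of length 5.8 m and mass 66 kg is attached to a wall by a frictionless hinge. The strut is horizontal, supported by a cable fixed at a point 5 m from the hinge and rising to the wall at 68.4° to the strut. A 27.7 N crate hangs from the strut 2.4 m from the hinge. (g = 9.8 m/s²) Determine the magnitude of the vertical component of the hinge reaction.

|H_y| ≈ 286 N

Take torques about the hinge: T sin 68.4° · 5 = 66×9.8×2.9 + 27.7×2.4 = 1942.2 N·m.
So T = 1942.2 / (0.9298 × 5) = 417.78 N.
ΣF_y = 0: H_y = (66×9.8 + 27.7) − T sin 68.4° = 674.5 − 388.44 = 286.06 N.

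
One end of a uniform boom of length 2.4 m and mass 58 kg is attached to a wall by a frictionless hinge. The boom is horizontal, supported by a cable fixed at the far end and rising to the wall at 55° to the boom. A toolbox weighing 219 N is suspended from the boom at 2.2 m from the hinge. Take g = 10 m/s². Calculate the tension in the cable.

T ≈ 599 N

Take torques about the hinge: T sin 55° · 2.4 = 58×10×1.2 + 219×2.2 = 1177.8 N·m.
So T = 1177.8 / (0.8192 × 2.4) = 599.1 N.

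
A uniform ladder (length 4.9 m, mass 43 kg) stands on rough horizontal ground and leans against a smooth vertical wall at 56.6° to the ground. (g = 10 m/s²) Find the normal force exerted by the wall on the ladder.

Torques about the foot: N_wall · 4.9 sin 56.6° = 43×10×2.45 cos 56.6° → N_wall = 141.77 N.

N_wall ≈ 142 N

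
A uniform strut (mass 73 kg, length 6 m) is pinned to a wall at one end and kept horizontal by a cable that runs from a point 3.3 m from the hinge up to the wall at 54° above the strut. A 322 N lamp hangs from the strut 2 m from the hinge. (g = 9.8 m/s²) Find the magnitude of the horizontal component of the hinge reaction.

H_x ≈ 614 N

Take torques about the hinge: T sin 54° · 3.3 = 73×9.8×3 + 322×2 = 2790.2 N·m.
So T = 2790.2 / (0.8090 × 3.3) = 1045.1 N.
ΣF_x = 0: H_x = T cos 54° = 614.3 N.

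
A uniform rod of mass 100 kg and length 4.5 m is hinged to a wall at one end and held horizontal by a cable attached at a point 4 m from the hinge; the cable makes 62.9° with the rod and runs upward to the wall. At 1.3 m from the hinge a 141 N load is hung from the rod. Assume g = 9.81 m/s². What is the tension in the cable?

Take torques about the hinge: T sin 62.9° · 4 = 100×9.81×2.25 + 141×1.3 = 2390.6 N·m.
So T = 2390.6 / (0.8902 × 4) = 671.34 N.

T ≈ 671 N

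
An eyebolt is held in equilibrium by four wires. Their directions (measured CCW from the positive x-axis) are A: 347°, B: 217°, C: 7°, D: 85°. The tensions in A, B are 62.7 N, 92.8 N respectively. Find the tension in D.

T_D ≈ 69.4 N

Resolve: ΣF_x = 62.7 cos 347° + 92.8 cos 217° + T_C cos 7° + T_D cos 85° = 0.
        ΣF_y = 62.7 sin 347° + 92.8 sin 217° + T_C sin 7° + T_D sin 85° = 0.
The known terms sum to (-13.02, -69.95) N, so 0.9925 T_C + 0.0872 T_D = 13.02 and 0.1219 T_C + 0.9962 T_D = 69.95.
Solving simultaneously: T_C = 7.028 N, T_D = 69.36 N.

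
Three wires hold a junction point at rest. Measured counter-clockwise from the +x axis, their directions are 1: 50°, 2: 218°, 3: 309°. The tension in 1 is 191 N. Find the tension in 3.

Resolve: ΣF_x = 191 cos 50° + T_2 cos 218° + T_3 cos 309° = 0.
        ΣF_y = 191 sin 50° + T_2 sin 218° + T_3 sin 309° = 0.
The known terms sum to (122.8, 146.3) N, so -0.7880 T_2 + 0.6293 T_3 = -122.8 and -0.6157 T_2 − 0.7771 T_3 = -146.3.
Solving simultaneously: T_2 = 187.5 N, T_3 = 39.72 N.

T_3 ≈ 39.7 N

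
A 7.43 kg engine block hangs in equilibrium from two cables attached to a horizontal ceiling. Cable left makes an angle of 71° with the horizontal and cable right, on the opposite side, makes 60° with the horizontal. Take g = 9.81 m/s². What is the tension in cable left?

T_left ≈ 48.3 N

Weight W = 7.43 × 9.81 = 72.89 N acts straight down.
Horizontal: T_left cos 71° = T_right cos 60°  →  T_right = 0.6511 T_left.
Vertical: T_left sin 71° + T_right sin 60° = 72.89.
Substituting the horizontal relation into the vertical equation gives 1.509 T_left = 72.89, so T_left = 48.29 N.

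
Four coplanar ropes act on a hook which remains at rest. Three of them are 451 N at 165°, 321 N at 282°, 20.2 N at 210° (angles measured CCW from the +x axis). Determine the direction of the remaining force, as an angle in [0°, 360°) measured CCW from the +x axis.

θ ≈ 28.2°

Sum the known components: ΣF_x = -386.4 N, ΣF_y = -207.4 N.
For equilibrium the remaining force must supply (−ΣF_x, −ΣF_y) = (386.4, 207.4) N.
Magnitude = √((386.4)² + (207.4)²) = 438.5 N; direction = atan2(207.4, 386.4) = 28.2°.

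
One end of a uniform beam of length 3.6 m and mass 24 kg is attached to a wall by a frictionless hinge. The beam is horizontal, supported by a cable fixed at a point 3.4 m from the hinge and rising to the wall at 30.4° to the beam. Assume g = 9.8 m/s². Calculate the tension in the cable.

Take torques about the hinge: T sin 30.4° · 3.4 = 24×9.8×1.8 = 423.36 N·m.
So T = 423.36 / (0.5060 × 3.4) = 246.07 N.

T ≈ 246 N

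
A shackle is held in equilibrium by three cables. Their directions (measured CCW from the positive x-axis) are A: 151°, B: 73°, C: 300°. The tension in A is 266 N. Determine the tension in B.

T_B ≈ 187 N

Resolve: ΣF_x = 266 cos 151° + T_B cos 73° + T_C cos 300° = 0.
        ΣF_y = 266 sin 151° + T_B sin 73° + T_C sin 300° = 0.
The known terms sum to (-232.6, 129) N, so 0.2924 T_B + 0.5000 T_C = 232.6 and 0.9563 T_B − 0.8660 T_C = -129.
Solving simultaneously: T_B = 187.3 N, T_C = 355.8 N.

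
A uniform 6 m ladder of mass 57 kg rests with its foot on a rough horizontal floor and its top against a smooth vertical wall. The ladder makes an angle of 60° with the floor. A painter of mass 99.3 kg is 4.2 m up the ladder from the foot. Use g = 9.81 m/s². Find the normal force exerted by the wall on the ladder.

Torques about the foot: N_wall · 6 sin 60° = 57×9.81×3 cos 60° + 99.3×9.81×4.2 cos 60° → N_wall = 555.11 N.

N_wall ≈ 555 N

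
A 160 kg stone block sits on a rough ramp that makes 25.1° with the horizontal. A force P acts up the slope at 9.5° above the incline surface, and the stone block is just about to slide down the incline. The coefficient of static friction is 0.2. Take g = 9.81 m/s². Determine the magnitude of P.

P ≈ 400 N

On the verge of sliding down the incline, friction equals μN and acts up the slope.
Perpendicular: N + P sin 9.5° = W cos 25.1° = 1421 N.
Along incline: P cos 9.5° + μN = W sin 25.1° with W sin 25.1° = 665.8 N.
Solving the pair for P and N: P = 400.2 N, N = 1355 N (and f = μN = 271.1 N).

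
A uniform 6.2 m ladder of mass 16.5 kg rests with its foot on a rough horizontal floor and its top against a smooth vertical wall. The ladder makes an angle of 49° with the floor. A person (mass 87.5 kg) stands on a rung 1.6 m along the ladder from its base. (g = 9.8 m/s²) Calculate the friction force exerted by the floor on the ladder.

f ≈ 263 N

Torques about the foot: N_wall · 6.2 sin 49° = 16.5×9.8×3.1 cos 49° + 87.5×9.8×1.6 cos 49° → N_wall = 262.65 N.
ΣF_x = 0: f_floor = N_wall = 262.65 N.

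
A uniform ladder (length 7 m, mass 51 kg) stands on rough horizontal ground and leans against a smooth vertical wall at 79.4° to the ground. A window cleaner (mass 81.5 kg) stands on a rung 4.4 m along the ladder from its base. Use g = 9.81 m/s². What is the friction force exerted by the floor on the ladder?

Torques about the foot: N_wall · 7 sin 79.4° = 51×9.81×3.5 cos 79.4° + 81.5×9.81×4.4 cos 79.4° → N_wall = 140.87 N.
ΣF_x = 0: f_floor = N_wall = 140.87 N.

f ≈ 141 N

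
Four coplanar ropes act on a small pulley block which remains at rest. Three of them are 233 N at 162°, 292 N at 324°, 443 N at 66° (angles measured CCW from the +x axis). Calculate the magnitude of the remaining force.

F ≈ 362 N

Sum the known components: ΣF_x = 194.8 N, ΣF_y = 305.1 N.
For equilibrium the remaining force must supply (−ΣF_x, −ΣF_y) = (-194.8, -305.1) N.
Magnitude = √((-194.8)² + (-305.1)²) = 362 N; direction = atan2(-305.1, -194.8) = 237.4°.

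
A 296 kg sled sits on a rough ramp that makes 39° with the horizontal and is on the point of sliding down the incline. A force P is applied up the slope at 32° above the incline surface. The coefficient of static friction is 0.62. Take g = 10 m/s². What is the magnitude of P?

P ≈ 840 N

On the verge of sliding down the incline, friction equals μN and acts up the slope.
Perpendicular: N + P sin 32° = W cos 39° = 2300 N.
Along incline: P cos 32° + μN = W sin 39° with W sin 39° = 1863 N.
Solving the pair for P and N: P = 840.4 N, N = 1855 N (and f = μN = 1150 N).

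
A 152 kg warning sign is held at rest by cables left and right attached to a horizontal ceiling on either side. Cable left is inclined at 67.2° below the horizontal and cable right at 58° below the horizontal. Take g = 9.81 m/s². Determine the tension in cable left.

T_left ≈ 967 N

Weight W = 152 × 9.81 = 1491 N acts straight down.
Horizontal: T_left cos 67.2° = T_right cos 58°  →  T_right = 0.7313 T_left.
Vertical: T_left sin 67.2° + T_right sin 58° = 1491.
Substituting the horizontal relation into the vertical equation gives 1.542 T_left = 1491, so T_left = 967 N.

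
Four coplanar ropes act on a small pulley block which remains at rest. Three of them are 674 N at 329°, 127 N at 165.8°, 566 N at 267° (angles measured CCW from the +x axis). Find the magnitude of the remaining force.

Sum the known components: ΣF_x = 425 N, ΣF_y = -881.2 N.
For equilibrium the remaining force must supply (−ΣF_x, −ΣF_y) = (-425, 881.2) N.
Magnitude = √((-425)² + (881.2)²) = 978.3 N; direction = atan2(881.2, -425) = 115.7°.

F ≈ 978 N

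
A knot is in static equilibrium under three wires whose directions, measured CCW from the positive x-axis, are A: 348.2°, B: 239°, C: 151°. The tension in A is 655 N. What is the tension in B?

Resolve: ΣF_x = 655 cos 348.2° + T_B cos 239° + T_C cos 151° = 0.
        ΣF_y = 655 sin 348.2° + T_B sin 239° + T_C sin 151° = 0.
The known terms sum to (641.2, -133.9) N, so -0.5150 T_B − 0.8746 T_C = -641.2 and -0.8572 T_B + 0.4848 T_C = 133.9.
Solving simultaneously: T_B = 193.8 N, T_C = 618.9 N.

T_B ≈ 194 N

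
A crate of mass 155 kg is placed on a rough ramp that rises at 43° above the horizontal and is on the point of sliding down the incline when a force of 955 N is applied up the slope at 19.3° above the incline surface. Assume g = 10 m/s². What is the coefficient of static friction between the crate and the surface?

On the verge of sliding down the incline, friction is at its maximum μN and acts up the slope.
Perpendicular to incline: N = W cos 43° − P sin 19.3° = 1134 − 315.6 = 818 N.
Along incline: P cos 19.3° + μN = W sin 43° → μ = (W sin 43° − P cos 19.3°) / N = 0.1904.

μ ≈ 0.190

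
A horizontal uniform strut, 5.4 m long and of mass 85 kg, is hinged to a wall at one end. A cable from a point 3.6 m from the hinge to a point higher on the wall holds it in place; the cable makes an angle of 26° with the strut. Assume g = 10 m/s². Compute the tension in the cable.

T ≈ 1450 N

Take torques about the hinge: T sin 26° · 3.6 = 85×10×2.7 = 2295 N·m.
So T = 2295 / (0.4384 × 3.6) = 1454.2 N.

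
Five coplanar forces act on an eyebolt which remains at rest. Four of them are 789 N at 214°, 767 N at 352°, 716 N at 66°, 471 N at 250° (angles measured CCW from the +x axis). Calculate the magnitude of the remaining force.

Sum the known components: ΣF_x = 235.6 N, ΣF_y = -336.4 N.
For equilibrium the remaining force must supply (−ΣF_x, −ΣF_y) = (-235.6, 336.4) N.
Magnitude = √((-235.6)² + (336.4)²) = 410.7 N; direction = atan2(336.4, -235.6) = 125.0°.

F ≈ 411 N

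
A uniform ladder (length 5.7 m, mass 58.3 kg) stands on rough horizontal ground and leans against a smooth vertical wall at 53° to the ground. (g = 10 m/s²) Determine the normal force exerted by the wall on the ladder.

Torques about the foot: N_wall · 5.7 sin 53° = 58.3×10×2.85 cos 53° → N_wall = 219.66 N.

N_wall ≈ 220 N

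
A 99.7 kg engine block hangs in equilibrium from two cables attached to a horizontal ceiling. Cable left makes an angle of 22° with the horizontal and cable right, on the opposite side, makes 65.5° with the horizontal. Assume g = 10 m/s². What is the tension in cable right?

T_right ≈ 925 N

Weight W = 99.7 × 10 = 997 N acts straight down.
Horizontal: T_left cos 22° = T_right cos 65.5°  →  T_left = 0.4473 T_right.
Vertical: T_left sin 22° + T_right sin 65.5° = 997.
Substituting the horizontal relation into the vertical equation gives 1.078 T_right = 997, so T_right = 925.3 N.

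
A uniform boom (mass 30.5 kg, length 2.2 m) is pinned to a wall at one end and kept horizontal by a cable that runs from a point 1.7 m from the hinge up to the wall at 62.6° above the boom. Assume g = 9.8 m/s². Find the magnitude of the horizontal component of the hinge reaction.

Take torques about the hinge: T sin 62.6° · 1.7 = 30.5×9.8×1.1 = 328.79 N·m.
So T = 328.79 / (0.8878 × 1.7) = 217.84 N.
ΣF_x = 0: H_x = T cos 62.6° = 100.25 N.

H_x ≈ 100 N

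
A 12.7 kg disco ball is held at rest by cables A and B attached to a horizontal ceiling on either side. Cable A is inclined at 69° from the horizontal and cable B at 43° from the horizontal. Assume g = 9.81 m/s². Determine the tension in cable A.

Weight W = 12.7 × 9.81 = 124.6 N acts straight down.
Horizontal: T_A cos 69° = T_B cos 43°  →  T_B = 0.49 T_A.
Vertical: T_A sin 69° + T_B sin 43° = 124.6.
Substituting the horizontal relation into the vertical equation gives 1.268 T_A = 124.6, so T_A = 98.27 N.

T_A ≈ 98.3 N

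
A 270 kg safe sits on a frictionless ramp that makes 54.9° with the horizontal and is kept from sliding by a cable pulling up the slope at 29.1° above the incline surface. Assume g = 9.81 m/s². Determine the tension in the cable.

Take axes along and perpendicular to the incline. Weight components: W sin 54.9° = 2167 N down-slope, W cos 54.9° = 1523 N into the surface.
Along incline: T cos 29.1° = W sin 54.9° → T = 2480 N.
Perpendicular: N = W cos 54.9° − T sin 29.1° = 316.9 N.

T ≈ 2480 N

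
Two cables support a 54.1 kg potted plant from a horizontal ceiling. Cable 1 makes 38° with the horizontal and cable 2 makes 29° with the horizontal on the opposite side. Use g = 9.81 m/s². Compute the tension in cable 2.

T_2 ≈ 454 N

Weight W = 54.1 × 9.81 = 530.7 N acts straight down.
Horizontal: T_1 cos 38° = T_2 cos 29°  →  T_1 = 1.11 T_2.
Vertical: T_1 sin 38° + T_2 sin 29° = 530.7.
Substituting the horizontal relation into the vertical equation gives 1.168 T_2 = 530.7, so T_2 = 454.3 N.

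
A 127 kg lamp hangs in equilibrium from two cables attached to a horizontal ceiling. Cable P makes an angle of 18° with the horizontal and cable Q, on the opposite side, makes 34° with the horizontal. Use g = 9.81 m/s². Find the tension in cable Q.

Weight W = 127 × 9.81 = 1246 N acts straight down.
Horizontal: T_P cos 18° = T_Q cos 34°  →  T_P = 0.8717 T_Q.
Vertical: T_P sin 18° + T_Q sin 34° = 1246.
Substituting the horizontal relation into the vertical equation gives 0.8286 T_Q = 1246, so T_Q = 1504 N.

T_Q ≈ 1500 N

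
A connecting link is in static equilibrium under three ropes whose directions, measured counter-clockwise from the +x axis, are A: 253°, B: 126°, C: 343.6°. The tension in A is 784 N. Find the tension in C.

Resolve: ΣF_x = 784 cos 253° + T_B cos 126° + T_C cos 343.6° = 0.
        ΣF_y = 784 sin 253° + T_B sin 126° + T_C sin 343.6° = 0.
The known terms sum to (-229.2, -749.7) N, so -0.5878 T_B + 0.9593 T_C = 229.2 and 0.8090 T_B − 0.2823 T_C = 749.7.
Solving simultaneously: T_B = 1285 N, T_C = 1026 N.

T_C ≈ 1030 N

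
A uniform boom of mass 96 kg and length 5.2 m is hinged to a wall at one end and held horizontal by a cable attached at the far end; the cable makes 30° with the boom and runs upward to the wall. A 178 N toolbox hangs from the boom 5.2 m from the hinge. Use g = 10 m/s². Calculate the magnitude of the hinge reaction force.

|H| ≈ 1240 N

Take torques about the hinge: T sin 30° · 5.2 = 96×10×2.6 + 178×5.2 = 3421.6 N·m.
So T = 3421.6 / (0.5000 × 5.2) = 1316 N.
ΣF_x = 0: H_x = T cos 30° = 1139.7 N.
ΣF_y = 0: H_y = (96×10 + 178) − T sin 30° = 1138 − 658 = 480 N.
|H| = √(H_x² + H_y²) = √((1139.7)² + (480)²) = 1236.6 N.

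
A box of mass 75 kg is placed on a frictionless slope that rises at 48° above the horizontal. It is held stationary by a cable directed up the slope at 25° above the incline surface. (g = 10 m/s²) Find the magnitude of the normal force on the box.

N ≈ 242 N

Take axes along and perpendicular to the incline. Weight components: W sin 48° = 557.4 N down-slope, W cos 48° = 501.8 N into the surface.
Along incline: T cos 25° = W sin 48° → T = 615 N.
Perpendicular: N = W cos 48° − T sin 25° = 241.9 N.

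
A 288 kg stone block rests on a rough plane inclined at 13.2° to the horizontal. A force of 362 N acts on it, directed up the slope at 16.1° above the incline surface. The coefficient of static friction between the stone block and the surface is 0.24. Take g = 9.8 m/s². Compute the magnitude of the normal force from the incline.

N ≈ 2650 N

Axes along / perpendicular to the incline. W sin 13.2° = 644.5 N down-slope; W cos 13.2° = 2748 N into the surface.
Perpendicular: N = W cos 13.2° − P sin 16.1° = 2748 − 100.4 = 2647 N.
Along incline: P cos 16.1° + f = W sin 13.2° (friction acts up-slope) → f = 644.5 − 347.8 = 296.7 N.
|f| = 296.7 N ≤ μN = 635.4 N, so the stone block is indeed static.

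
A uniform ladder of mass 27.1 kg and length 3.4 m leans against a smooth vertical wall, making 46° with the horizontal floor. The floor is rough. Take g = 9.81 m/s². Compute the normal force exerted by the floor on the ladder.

N_floor ≈ 266 N

ΣF_y = 0: N_floor = 27.1×9.81 = 265.85 N.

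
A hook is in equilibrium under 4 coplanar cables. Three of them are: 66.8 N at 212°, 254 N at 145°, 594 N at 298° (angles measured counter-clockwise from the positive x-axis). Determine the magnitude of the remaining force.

F ≈ 414 N

Sum the known components: ΣF_x = 14.15 N, ΣF_y = -414.2 N.
For equilibrium the remaining force must supply (−ΣF_x, −ΣF_y) = (-14.15, 414.2) N.
Magnitude = √((-14.15)² + (414.2)²) = 414.4 N; direction = atan2(414.2, -14.15) = 92.0°.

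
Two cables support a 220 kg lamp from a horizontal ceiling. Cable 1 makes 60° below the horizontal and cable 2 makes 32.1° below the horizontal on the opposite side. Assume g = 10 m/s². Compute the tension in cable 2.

Weight W = 220 × 10 = 2200 N acts straight down.
Horizontal: T_1 cos 60° = T_2 cos 32.1°  →  T_1 = 1.694 T_2.
Vertical: T_1 sin 60° + T_2 sin 32.1° = 2200.
Substituting the horizontal relation into the vertical equation gives 1.999 T_2 = 2200, so T_2 = 1101 N.

T_2 ≈ 1100 N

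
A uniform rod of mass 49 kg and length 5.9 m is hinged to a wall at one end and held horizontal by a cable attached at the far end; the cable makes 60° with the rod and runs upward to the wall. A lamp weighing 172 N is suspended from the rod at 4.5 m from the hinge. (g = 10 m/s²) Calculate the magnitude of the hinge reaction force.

Take torques about the hinge: T sin 60° · 5.9 = 49×10×2.95 + 172×4.5 = 2219.5 N·m.
So T = 2219.5 / (0.8660 × 5.9) = 434.38 N.
ΣF_x = 0: H_x = T cos 60° = 217.19 N.
ΣF_y = 0: H_y = (49×10 + 172) − T sin 60° = 662 − 376.19 = 285.81 N.
|H| = √(H_x² + H_y²) = √((217.19)² + (285.81)²) = 358.97 N.

|H| ≈ 359 N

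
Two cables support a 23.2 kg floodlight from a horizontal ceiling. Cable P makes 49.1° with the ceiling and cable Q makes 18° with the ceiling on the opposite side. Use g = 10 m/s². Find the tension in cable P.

Weight W = 23.2 × 10 = 232 N acts straight down.
Horizontal: T_P cos 49.1° = T_Q cos 18°  →  T_Q = 0.6884 T_P.
Vertical: T_P sin 49.1° + T_Q sin 18° = 232.
Substituting the horizontal relation into the vertical equation gives 0.9686 T_P = 232, so T_P = 239.5 N.

T_P ≈ 240 N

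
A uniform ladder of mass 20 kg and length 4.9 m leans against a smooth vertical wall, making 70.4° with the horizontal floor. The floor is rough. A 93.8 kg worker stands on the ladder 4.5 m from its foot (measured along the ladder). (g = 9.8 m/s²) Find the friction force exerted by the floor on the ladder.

f ≈ 336 N

Torques about the foot: N_wall · 4.9 sin 70.4° = 20×9.8×2.45 cos 70.4° + 93.8×9.8×4.5 cos 70.4° → N_wall = 335.5 N.
ΣF_x = 0: f_floor = N_wall = 335.5 N.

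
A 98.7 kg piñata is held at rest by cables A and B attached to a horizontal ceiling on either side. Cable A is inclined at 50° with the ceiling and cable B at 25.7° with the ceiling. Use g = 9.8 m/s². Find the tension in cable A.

Weight W = 98.7 × 9.8 = 967.3 N acts straight down.
Horizontal: T_A cos 50° = T_B cos 25.7°  →  T_B = 0.7134 T_A.
Vertical: T_A sin 50° + T_B sin 25.7° = 967.3.
Substituting the horizontal relation into the vertical equation gives 1.075 T_A = 967.3, so T_A = 899.4 N.

T_A ≈ 899 N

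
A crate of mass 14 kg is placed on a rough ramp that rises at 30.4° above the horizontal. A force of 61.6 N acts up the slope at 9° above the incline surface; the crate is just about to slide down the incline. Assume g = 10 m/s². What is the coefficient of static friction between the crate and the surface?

On the verge of sliding down the incline, friction is at its maximum μN and acts up the slope.
Perpendicular to incline: N = W cos 30.4° − P sin 9° = 120.8 − 9.636 = 111.1 N.
Along incline: P cos 9° + μN = W sin 30.4° → μ = (W sin 30.4° − P cos 9°) / N = 0.09002.

μ ≈ 0.0900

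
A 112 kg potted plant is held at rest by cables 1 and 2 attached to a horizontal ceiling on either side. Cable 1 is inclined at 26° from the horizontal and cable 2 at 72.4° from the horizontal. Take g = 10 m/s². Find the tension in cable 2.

T_2 ≈ 1020 N

Weight W = 112 × 10 = 1120 N acts straight down.
Horizontal: T_1 cos 26° = T_2 cos 72.4°  →  T_1 = 0.3364 T_2.
Vertical: T_1 sin 26° + T_2 sin 72.4° = 1120.
Substituting the horizontal relation into the vertical equation gives 1.101 T_2 = 1120, so T_2 = 1018 N.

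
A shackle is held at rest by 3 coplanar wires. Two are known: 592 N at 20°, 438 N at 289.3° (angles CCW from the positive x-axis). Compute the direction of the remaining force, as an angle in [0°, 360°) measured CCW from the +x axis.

Sum the known components: ΣF_x = 701.1 N, ΣF_y = -210.9 N.
For equilibrium the remaining force must supply (−ΣF_x, −ΣF_y) = (-701.1, 210.9) N.
Magnitude = √((-701.1)² + (210.9)²) = 732.1 N; direction = atan2(210.9, -701.1) = 163.3°.

θ ≈ 163°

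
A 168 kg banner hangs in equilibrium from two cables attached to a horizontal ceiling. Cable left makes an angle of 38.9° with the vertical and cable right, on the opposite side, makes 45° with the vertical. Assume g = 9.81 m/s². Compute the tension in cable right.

Angles from the horizontal: cable left is 90° − 38.9° = 51.1°, cable right is 90° − 45° = 45°.
Weight W = 168 × 9.81 = 1648 N acts straight down.
Horizontal: T_left cos 51.1° = T_right cos 45°  →  T_left = 1.126 T_right.
Vertical: T_left sin 51.1° + T_right sin 45° = 1648.
Substituting the horizontal relation into the vertical equation gives 1.583 T_right = 1648, so T_right = 1041 N.

T_right ≈ 1040 N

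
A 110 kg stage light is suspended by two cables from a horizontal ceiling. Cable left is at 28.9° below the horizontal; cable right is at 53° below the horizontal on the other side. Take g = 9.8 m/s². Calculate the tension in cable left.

T_left ≈ 655 N

Weight W = 110 × 9.8 = 1078 N acts straight down.
Horizontal: T_left cos 28.9° = T_right cos 53°  →  T_right = 1.455 T_left.
Vertical: T_left sin 28.9° + T_right sin 53° = 1078.
Substituting the horizontal relation into the vertical equation gives 1.645 T_left = 1078, so T_left = 655.3 N.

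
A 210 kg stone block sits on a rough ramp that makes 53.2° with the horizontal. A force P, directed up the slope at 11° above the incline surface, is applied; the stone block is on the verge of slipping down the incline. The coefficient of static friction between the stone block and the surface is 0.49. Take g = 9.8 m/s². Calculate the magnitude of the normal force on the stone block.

On the verge of sliding down the incline, friction equals μN and acts up the slope.
Perpendicular: N + P sin 11° = W cos 53.2° = 1233 N.
Along incline: P cos 11° + μN = W sin 53.2° with W sin 53.2° = 1648 N.
Solving the pair for P and N: P = 1175 N, N = 1009 N (and f = μN = 494.2 N).

N ≈ 1010 N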